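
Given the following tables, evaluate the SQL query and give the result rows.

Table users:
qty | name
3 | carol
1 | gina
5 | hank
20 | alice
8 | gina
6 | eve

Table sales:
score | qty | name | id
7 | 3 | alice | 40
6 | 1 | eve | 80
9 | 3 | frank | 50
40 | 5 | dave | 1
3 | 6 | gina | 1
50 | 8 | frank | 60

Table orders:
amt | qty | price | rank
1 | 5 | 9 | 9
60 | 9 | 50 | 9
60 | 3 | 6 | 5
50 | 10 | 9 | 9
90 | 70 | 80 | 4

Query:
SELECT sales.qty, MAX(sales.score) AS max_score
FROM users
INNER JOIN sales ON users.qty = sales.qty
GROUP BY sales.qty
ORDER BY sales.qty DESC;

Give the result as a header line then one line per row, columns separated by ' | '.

After JOIN sales (6 rows):
users.qty | users.name | sales.score | sales.qty | sales.name | sales.id
3 | carol | 7 | 3 | alice | 40
3 | carol | 9 | 3 | frank | 50
1 | gina | 6 | 1 | eve | 80
5 | hank | 40 | 5 | dave | 1
8 | gina | 50 | 8 | frank | 60
6 | eve | 3 | 6 | gina | 1
After GROUP BY (5 rows):
sales.qty | max_score
3 | 9
1 | 6
5 | 40
8 | 50
6 | 3
After ORDER BY (5 rows):
sales.qty | max_score
8 | 50
6 | 3
5 | 40
3 | 9
1 | 6

== RESULT ==
sales.qty | max_score
8 | 50
6 | 3
5 | 40
3 | 9
1 | 6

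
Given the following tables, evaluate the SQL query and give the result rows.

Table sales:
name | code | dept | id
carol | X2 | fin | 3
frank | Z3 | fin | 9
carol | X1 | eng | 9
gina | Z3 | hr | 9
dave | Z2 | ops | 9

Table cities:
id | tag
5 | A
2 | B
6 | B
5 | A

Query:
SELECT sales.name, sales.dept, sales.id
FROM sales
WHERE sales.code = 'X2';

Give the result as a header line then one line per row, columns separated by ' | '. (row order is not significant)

After WHERE (1 rows):
sales.name | sales.code | sales.dept | sales.id
carol | X2 | fin | 3
After SELECT (1 rows):
sales.name | sales.dept | sales.id
carol | fin | 3

== RESULT ==
sales.name | sales.dept | sales.id
carol | fin | 3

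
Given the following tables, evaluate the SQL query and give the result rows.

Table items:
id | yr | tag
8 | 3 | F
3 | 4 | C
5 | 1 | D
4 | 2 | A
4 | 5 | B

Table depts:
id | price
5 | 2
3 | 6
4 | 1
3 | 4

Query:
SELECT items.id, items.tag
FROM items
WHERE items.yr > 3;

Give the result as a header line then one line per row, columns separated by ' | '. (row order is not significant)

After WHERE (2 rows):
items.id | items.yr | items.tag
3 | 4 | C
4 | 5 | B
After SELECT (2 rows):
items.id | items.tag
3 | C
4 | B

== RESULT ==
items.id | items.tag
3 | C
4 | B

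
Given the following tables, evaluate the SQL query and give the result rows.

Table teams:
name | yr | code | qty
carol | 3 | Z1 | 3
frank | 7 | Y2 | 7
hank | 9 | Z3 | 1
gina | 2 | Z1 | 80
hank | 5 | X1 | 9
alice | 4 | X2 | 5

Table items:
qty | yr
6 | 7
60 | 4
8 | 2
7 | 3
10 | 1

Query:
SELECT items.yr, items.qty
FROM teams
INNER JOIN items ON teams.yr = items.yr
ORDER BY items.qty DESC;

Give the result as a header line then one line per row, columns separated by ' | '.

After JOIN items (4 rows):
teams.name | teams.yr | teams.code | teams.qty | items.qty | items.yr
carol | 3 | Z1 | 3 | 7 | 3
frank | 7 | Y2 | 7 | 6 | 7
gina | 2 | Z1 | 80 | 8 | 2
alice | 4 | X2 | 5 | 60 | 4
After SELECT (4 rows):
items.yr | items.qty
3 | 7
7 | 6
2 | 8
4 | 60
After ORDER BY (4 rows):
items.yr | items.qty
4 | 60
2 | 8
3 | 7
7 | 6

== RESULT ==
items.yr | items.qty
4 | 60
2 | 8
3 | 7
7 | 6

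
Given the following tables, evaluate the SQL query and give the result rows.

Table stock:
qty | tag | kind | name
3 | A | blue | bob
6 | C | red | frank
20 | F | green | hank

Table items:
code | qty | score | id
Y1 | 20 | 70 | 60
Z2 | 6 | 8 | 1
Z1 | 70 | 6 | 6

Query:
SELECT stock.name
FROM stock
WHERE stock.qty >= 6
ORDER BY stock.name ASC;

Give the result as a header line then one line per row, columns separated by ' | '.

== RESULT ==
stock.name
frank
hank

Derivation:
After WHERE (2 rows):
stock.qty | stock.tag | stock.kind | stock.name
6 | C | red | frank
20 | F | green | hank
After SELECT (2 rows):
stock.name
frank
hank
After ORDER BY (2 rows):
stock.name
frank
hank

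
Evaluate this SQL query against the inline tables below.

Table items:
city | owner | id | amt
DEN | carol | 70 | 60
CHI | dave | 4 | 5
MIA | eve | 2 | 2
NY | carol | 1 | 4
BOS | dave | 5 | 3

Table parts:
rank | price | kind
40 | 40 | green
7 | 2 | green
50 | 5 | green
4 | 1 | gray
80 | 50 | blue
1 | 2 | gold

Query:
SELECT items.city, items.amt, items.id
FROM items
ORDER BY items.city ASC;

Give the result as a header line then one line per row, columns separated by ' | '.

== RESULT ==
items.city | items.amt | items.id
BOS | 3 | 5
CHI | 5 | 4
DEN | 60 | 70
MIA | 2 | 2
NY | 4 | 1

Derivation:
After SELECT (5 rows):
items.city | items.amt | items.id
DEN | 60 | 70
CHI | 5 | 4
MIA | 2 | 2
NY | 4 | 1
BOS | 3 | 5
After ORDER BY (5 rows):
items.city | items.amt | items.id
BOS | 3 | 5
CHI | 5 | 4
DEN | 60 | 70
MIA | 2 | 2
NY | 4 | 1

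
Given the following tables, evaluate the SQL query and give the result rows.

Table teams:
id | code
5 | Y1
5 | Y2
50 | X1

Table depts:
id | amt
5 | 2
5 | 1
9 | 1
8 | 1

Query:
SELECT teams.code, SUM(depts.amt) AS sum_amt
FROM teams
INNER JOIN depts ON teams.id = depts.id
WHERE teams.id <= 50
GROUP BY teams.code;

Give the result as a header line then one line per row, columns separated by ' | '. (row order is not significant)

After JOIN depts (4 rows):
teams.id | teams.code | depts.id | depts.amt
5 | Y1 | 5 | 2
5 | Y1 | 5 | 1
5 | Y2 | 5 | 2
5 | Y2 | 5 | 1
After WHERE (4 rows):
teams.id | teams.code | depts.id | depts.amt
5 | Y1 | 5 | 2
5 | Y1 | 5 | 1
5 | Y2 | 5 | 2
5 | Y2 | 5 | 1
After GROUP BY (2 rows):
teams.code | sum_amt
Y1 | 3
Y2 | 3

== RESULT ==
teams.code | sum_amt
Y1 | 3
Y2 | 3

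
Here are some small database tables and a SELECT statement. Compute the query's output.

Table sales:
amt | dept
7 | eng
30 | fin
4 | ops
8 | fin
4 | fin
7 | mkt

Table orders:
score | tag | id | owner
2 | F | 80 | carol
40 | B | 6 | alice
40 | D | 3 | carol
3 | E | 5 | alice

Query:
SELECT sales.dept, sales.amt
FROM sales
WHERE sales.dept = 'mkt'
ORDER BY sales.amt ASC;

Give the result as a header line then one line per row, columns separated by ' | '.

== RESULT ==
sales.dept | sales.amt
mkt | 7

Derivation:
After WHERE (1 rows):
sales.amt | sales.dept
7 | mkt
After SELECT (1 rows):
sales.dept | sales.amt
mkt | 7
After ORDER BY (1 rows):
sales.dept | sales.amt
mkt | 7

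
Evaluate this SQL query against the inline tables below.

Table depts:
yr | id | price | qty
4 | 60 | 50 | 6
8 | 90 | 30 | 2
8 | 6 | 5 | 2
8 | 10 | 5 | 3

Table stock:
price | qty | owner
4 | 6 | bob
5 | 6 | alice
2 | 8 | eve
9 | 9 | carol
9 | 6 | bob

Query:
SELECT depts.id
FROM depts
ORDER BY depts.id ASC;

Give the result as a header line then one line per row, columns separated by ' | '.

After SELECT (4 rows):
depts.id
60
90
6
10
After ORDER BY (4 rows):
depts.id
6
10
60
90

== RESULT ==
depts.id
6
10
60
90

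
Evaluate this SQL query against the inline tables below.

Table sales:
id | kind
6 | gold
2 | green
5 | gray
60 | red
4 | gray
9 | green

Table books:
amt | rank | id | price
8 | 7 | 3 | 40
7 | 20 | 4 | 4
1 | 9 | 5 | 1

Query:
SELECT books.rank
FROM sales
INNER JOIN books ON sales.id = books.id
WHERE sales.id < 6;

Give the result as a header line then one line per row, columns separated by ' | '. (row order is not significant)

After JOIN books (2 rows):
sales.id | sales.kind | books.amt | books.rank | books.id | books.price
5 | gray | 1 | 9 | 5 | 1
4 | gray | 7 | 20 | 4 | 4
After WHERE (2 rows):
sales.id | sales.kind | books.amt | books.rank | books.id | books.price
5 | gray | 1 | 9 | 5 | 1
4 | gray | 7 | 20 | 4 | 4
After SELECT (2 rows):
books.rank
9
20

== RESULT ==
books.rank
9
20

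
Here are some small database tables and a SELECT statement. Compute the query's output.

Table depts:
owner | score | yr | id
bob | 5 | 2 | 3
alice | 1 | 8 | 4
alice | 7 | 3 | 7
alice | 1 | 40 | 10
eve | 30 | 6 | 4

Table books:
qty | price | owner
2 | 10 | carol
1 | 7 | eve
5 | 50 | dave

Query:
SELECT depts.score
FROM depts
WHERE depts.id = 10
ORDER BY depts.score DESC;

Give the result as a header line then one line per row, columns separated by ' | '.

After WHERE (1 rows):
depts.owner | depts.score | depts.yr | depts.id
alice | 1 | 40 | 10
After SELECT (1 rows):
depts.score
1
After ORDER BY (1 rows):
depts.score
1

== RESULT ==
depts.score
1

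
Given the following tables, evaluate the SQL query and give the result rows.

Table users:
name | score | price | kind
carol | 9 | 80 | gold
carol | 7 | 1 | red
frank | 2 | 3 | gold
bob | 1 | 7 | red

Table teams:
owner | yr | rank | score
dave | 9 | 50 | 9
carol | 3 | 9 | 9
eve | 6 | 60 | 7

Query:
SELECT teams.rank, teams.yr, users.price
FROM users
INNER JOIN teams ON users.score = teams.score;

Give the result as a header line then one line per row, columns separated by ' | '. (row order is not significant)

After JOIN teams (3 rows):
users.name | users.score | users.price | users.kind | teams.owner | teams.yr | teams.rank | teams.score
carol | 9 | 80 | gold | dave | 9 | 50 | 9
carol | 9 | 80 | gold | carol | 3 | 9 | 9
carol | 7 | 1 | red | eve | 6 | 60 | 7
After SELECT (3 rows):
teams.rank | teams.yr | users.price
50 | 9 | 80
9 | 3 | 80
60 | 6 | 1

== RESULT ==
teams.rank | teams.yr | users.price
50 | 9 | 80
9 | 3 | 80
60 | 6 | 1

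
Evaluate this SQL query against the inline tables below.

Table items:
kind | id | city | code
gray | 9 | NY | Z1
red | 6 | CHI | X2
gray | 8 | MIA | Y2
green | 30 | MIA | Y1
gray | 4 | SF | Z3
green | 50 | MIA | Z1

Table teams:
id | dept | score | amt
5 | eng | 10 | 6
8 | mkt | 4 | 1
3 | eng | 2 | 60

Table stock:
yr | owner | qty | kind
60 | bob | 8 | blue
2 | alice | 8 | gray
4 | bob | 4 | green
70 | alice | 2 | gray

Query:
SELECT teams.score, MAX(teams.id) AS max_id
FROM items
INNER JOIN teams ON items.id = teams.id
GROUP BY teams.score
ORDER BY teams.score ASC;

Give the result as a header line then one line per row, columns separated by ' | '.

== RESULT ==
teams.score | max_id
4 | 8

Derivation:
After JOIN teams (1 rows):
items.kind | items.id | items.city | items.code | teams.id | teams.dept | teams.score | teams.amt
gray | 8 | MIA | Y2 | 8 | mkt | 4 | 1
After GROUP BY (1 rows):
teams.score | max_id
4 | 8
After ORDER BY (1 rows):
teams.score | max_id
4 | 8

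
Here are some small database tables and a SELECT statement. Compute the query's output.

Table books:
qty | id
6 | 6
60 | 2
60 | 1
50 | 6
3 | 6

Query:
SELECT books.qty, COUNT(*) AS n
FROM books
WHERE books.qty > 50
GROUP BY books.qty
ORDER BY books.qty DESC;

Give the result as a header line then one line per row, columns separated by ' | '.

After WHERE (2 rows):
books.qty | books.id
60 | 2
60 | 1
After GROUP BY (1 rows):
books.qty | n
60 | 2
After ORDER BY (1 rows):
books.qty | n
60 | 2

== RESULT ==
books.qty | n
60 | 2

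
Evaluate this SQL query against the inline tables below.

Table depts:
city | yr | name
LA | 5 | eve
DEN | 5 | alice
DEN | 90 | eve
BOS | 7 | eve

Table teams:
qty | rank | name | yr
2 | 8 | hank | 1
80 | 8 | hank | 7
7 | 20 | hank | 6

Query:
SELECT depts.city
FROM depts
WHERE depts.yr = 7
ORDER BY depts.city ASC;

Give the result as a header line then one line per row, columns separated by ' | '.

== RESULT ==
depts.city
BOS

Derivation:
After WHERE (1 rows):
depts.city | depts.yr | depts.name
BOS | 7 | eve
After SELECT (1 rows):
depts.city
BOS
After ORDER BY (1 rows):
depts.city
BOS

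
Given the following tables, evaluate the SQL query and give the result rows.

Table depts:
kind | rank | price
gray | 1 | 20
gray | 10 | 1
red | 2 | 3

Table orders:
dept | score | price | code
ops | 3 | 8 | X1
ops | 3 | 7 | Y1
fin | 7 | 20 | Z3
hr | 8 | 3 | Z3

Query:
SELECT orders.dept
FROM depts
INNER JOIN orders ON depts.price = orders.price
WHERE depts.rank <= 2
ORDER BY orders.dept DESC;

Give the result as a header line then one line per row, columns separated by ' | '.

After JOIN orders (2 rows):
depts.kind | depts.rank | depts.price | orders.dept | orders.score | orders.price | orders.code
gray | 1 | 20 | fin | 7 | 20 | Z3
red | 2 | 3 | hr | 8 | 3 | Z3
After WHERE (2 rows):
depts.kind | depts.rank | depts.price | orders.dept | orders.score | orders.price | orders.code
gray | 1 | 20 | fin | 7 | 20 | Z3
red | 2 | 3 | hr | 8 | 3 | Z3
After SELECT (2 rows):
orders.dept
fin
hr
After ORDER BY (2 rows):
orders.dept
hr
fin

== RESULT ==
orders.dept
hr
fin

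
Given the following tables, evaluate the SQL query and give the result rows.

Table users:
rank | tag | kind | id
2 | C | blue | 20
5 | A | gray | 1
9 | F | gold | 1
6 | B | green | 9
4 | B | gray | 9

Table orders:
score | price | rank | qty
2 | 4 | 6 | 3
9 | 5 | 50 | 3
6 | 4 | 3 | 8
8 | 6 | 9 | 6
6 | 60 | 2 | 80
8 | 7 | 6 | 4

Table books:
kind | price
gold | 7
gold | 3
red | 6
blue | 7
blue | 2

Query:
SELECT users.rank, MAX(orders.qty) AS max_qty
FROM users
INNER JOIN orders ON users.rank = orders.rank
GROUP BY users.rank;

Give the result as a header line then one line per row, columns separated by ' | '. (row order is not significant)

== RESULT ==
users.rank | max_qty
2 | 80
9 | 6
6 | 4

Derivation:
After JOIN orders (4 rows):
users.rank | users.tag | users.kind | users.id | orders.score | orders.price | orders.rank | orders.qty
2 | C | blue | 20 | 6 | 60 | 2 | 80
9 | F | gold | 1 | 8 | 6 | 9 | 6
6 | B | green | 9 | 2 | 4 | 6 | 3
6 | B | green | 9 | 8 | 7 | 6 | 4
After GROUP BY (3 rows):
users.rank | max_qty
2 | 80
9 | 6
6 | 4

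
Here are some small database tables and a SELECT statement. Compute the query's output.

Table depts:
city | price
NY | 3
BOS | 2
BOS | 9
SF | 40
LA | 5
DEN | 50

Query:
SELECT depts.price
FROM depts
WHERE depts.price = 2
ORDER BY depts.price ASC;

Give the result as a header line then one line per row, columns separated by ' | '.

After WHERE (1 rows):
depts.city | depts.price
BOS | 2
After SELECT (1 rows):
depts.price
2
After ORDER BY (1 rows):
depts.price
2

== RESULT ==
depts.price
2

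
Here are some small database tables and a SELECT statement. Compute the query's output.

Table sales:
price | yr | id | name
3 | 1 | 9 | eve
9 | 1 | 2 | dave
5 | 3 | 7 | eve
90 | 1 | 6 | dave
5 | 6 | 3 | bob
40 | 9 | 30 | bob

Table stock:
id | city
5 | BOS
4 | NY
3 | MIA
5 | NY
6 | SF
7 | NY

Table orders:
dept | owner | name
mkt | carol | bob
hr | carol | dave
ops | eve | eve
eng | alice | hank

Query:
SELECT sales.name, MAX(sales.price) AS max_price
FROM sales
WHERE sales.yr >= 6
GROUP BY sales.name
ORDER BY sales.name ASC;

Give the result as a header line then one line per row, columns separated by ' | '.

== RESULT ==
sales.name | max_price
bob | 40

Derivation:
After WHERE (2 rows):
sales.price | sales.yr | sales.id | sales.name
5 | 6 | 3 | bob
40 | 9 | 30 | bob
After GROUP BY (1 rows):
sales.name | max_price
bob | 40
After ORDER BY (1 rows):
sales.name | max_price
bob | 40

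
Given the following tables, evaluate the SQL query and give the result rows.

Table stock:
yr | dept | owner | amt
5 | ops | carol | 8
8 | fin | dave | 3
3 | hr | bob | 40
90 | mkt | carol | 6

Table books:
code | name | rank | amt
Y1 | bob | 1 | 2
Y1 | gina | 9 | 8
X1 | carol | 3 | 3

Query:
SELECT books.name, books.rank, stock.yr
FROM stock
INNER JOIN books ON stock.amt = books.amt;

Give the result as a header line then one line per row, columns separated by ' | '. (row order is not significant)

After JOIN books (2 rows):
stock.yr | stock.dept | stock.owner | stock.amt | books.code | books.name | books.rank | books.amt
5 | ops | carol | 8 | Y1 | gina | 9 | 8
8 | fin | dave | 3 | X1 | carol | 3 | 3
After SELECT (2 rows):
books.name | books.rank | stock.yr
gina | 9 | 5
carol | 3 | 8

== RESULT ==
books.name | books.rank | stock.yr
gina | 9 | 5
carol | 3 | 8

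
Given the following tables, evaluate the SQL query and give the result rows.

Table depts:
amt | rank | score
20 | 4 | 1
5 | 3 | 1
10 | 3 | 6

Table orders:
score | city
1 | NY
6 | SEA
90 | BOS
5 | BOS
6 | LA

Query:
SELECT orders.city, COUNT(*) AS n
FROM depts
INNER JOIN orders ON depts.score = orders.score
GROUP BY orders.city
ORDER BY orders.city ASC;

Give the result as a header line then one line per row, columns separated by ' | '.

After JOIN orders (4 rows):
depts.amt | depts.rank | depts.score | orders.score | orders.city
20 | 4 | 1 | 1 | NY
5 | 3 | 1 | 1 | NY
10 | 3 | 6 | 6 | SEA
10 | 3 | 6 | 6 | LA
After GROUP BY (3 rows):
orders.city | n
NY | 2
SEA | 1
LA | 1
After ORDER BY (3 rows):
orders.city | n
LA | 1
NY | 2
SEA | 1

== RESULT ==
orders.city | n
LA | 1
NY | 2
SEA | 1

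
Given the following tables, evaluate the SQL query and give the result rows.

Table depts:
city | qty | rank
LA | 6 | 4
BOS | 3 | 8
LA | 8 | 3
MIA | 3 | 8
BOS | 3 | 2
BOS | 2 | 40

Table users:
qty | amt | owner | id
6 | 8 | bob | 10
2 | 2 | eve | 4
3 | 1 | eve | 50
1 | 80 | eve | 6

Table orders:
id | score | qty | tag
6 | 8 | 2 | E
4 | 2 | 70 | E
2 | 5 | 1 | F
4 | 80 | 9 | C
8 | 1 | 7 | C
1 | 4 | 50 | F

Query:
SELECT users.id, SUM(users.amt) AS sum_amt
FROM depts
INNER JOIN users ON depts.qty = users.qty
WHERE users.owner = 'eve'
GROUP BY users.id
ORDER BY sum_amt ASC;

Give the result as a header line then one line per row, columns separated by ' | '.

After JOIN users (5 rows):
depts.city | depts.qty | depts.rank | users.qty | users.amt | users.owner | users.id
LA | 6 | 4 | 6 | 8 | bob | 10
BOS | 3 | 8 | 3 | 1 | eve | 50
MIA | 3 | 8 | 3 | 1 | eve | 50
BOS | 3 | 2 | 3 | 1 | eve | 50
BOS | 2 | 40 | 2 | 2 | eve | 4
After WHERE (4 rows):
depts.city | depts.qty | depts.rank | users.qty | users.amt | users.owner | users.id
BOS | 3 | 8 | 3 | 1 | eve | 50
MIA | 3 | 8 | 3 | 1 | eve | 50
BOS | 3 | 2 | 3 | 1 | eve | 50
BOS | 2 | 40 | 2 | 2 | eve | 4
After GROUP BY (2 rows):
users.id | sum_amt
50 | 3
4 | 2
After ORDER BY (2 rows):
users.id | sum_amt
4 | 2
50 | 3

== RESULT ==
users.id | sum_amt
4 | 2
50 | 3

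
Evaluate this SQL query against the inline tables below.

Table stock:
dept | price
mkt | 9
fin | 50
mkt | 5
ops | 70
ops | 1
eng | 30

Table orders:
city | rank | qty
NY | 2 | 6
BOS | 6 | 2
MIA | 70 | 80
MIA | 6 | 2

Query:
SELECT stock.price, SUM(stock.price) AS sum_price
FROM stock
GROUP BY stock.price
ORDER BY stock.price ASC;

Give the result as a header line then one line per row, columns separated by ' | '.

== RESULT ==
stock.price | sum_price
1 | 1
5 | 5
9 | 9
30 | 30
50 | 50
70 | 70

Derivation:
After GROUP BY (6 rows):
stock.price | sum_price
9 | 9
50 | 50
5 | 5
70 | 70
1 | 1
30 | 30
After ORDER BY (6 rows):
stock.price | sum_price
1 | 1
5 | 5
9 | 9
30 | 30
50 | 50
70 | 70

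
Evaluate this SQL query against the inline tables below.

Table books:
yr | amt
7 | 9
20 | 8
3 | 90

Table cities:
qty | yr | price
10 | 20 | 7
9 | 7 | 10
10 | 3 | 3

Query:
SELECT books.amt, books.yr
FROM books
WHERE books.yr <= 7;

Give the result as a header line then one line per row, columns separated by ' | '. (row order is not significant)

== RESULT ==
books.amt | books.yr
9 | 7
90 | 3

Derivation:
After WHERE (2 rows):
books.yr | books.amt
7 | 9
3 | 90
After SELECT (2 rows):
books.amt | books.yr
9 | 7
90 | 3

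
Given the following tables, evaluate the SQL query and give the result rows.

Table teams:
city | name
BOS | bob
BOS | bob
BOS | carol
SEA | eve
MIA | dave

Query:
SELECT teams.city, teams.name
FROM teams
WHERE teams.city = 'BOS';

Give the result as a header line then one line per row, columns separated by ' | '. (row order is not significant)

== RESULT ==
teams.city | teams.name
BOS | bob
BOS | bob
BOS | carol

Derivation:
After WHERE (3 rows):
teams.city | teams.name
BOS | bob
BOS | bob
BOS | carol
After SELECT (3 rows):
teams.city | teams.name
BOS | bob
BOS | bob
BOS | carol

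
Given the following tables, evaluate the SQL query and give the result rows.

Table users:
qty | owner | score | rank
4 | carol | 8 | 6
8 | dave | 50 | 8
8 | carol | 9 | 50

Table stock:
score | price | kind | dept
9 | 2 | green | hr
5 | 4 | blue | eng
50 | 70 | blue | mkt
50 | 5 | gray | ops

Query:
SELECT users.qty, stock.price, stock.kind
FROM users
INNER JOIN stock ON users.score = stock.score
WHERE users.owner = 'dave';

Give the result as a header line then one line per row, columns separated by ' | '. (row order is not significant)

== RESULT ==
users.qty | stock.price | stock.kind
8 | 70 | blue
8 | 5 | gray

Derivation:
After JOIN stock (3 rows):
users.qty | users.owner | users.score | users.rank | stock.score | stock.price | stock.kind | stock.dept
8 | dave | 50 | 8 | 50 | 70 | blue | mkt
8 | dave | 50 | 8 | 50 | 5 | gray | ops
8 | carol | 9 | 50 | 9 | 2 | green | hr
After WHERE (2 rows):
users.qty | users.owner | users.score | users.rank | stock.score | stock.price | stock.kind | stock.dept
8 | dave | 50 | 8 | 50 | 70 | blue | mkt
8 | dave | 50 | 8 | 50 | 5 | gray | ops
After SELECT (2 rows):
users.qty | stock.price | stock.kind
8 | 70 | blue
8 | 5 | gray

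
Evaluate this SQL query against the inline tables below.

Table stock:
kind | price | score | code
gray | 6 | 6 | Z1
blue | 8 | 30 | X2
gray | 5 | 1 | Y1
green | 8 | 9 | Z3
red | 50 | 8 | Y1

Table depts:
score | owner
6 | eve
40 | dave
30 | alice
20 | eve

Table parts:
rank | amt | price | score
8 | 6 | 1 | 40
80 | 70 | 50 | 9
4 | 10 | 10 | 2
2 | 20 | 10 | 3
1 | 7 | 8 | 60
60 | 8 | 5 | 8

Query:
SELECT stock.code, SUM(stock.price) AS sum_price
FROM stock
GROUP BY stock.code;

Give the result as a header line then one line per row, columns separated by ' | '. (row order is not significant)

== RESULT ==
stock.code | sum_price
Z1 | 6
X2 | 8
Y1 | 55
Z3 | 8

Derivation:
After GROUP BY (4 rows):
stock.code | sum_price
Z1 | 6
X2 | 8
Y1 | 55
Z3 | 8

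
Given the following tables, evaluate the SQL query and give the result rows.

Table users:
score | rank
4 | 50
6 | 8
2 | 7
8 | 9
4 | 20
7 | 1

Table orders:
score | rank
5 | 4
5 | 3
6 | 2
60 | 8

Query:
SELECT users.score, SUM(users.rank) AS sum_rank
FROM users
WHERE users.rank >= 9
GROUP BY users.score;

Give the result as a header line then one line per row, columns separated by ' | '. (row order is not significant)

== RESULT ==
users.score | sum_rank
4 | 70
8 | 9

Derivation:
After WHERE (3 rows):
users.score | users.rank
4 | 50
8 | 9
4 | 20
After GROUP BY (2 rows):
users.score | sum_rank
4 | 70
8 | 9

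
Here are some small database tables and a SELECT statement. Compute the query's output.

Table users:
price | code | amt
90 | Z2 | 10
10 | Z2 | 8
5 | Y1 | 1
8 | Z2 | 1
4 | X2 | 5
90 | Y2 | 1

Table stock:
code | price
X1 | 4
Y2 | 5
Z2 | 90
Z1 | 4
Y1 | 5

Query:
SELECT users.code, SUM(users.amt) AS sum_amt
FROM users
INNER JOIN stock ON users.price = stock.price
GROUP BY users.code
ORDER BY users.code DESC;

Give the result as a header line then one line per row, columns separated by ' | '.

After JOIN stock (6 rows):
users.price | users.code | users.amt | stock.code | stock.price
90 | Z2 | 10 | Z2 | 90
5 | Y1 | 1 | Y2 | 5
5 | Y1 | 1 | Y1 | 5
4 | X2 | 5 | X1 | 4
4 | X2 | 5 | Z1 | 4
90 | Y2 | 1 | Z2 | 90
After GROUP BY (4 rows):
users.code | sum_amt
Z2 | 10
Y1 | 2
X2 | 10
Y2 | 1
After ORDER BY (4 rows):
users.code | sum_amt
Z2 | 10
Y2 | 1
Y1 | 2
X2 | 10

== RESULT ==
users.code | sum_amt
Z2 | 10
Y2 | 1
Y1 | 2
X2 | 10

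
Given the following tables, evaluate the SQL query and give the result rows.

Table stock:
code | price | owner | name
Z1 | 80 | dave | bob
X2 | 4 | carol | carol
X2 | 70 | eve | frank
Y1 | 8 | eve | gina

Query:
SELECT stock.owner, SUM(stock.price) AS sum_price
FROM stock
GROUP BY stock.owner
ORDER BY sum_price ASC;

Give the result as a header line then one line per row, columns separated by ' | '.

After GROUP BY (3 rows):
stock.owner | sum_price
dave | 80
carol | 4
eve | 78
After ORDER BY (3 rows):
stock.owner | sum_price
carol | 4
eve | 78
dave | 80

== RESULT ==
stock.owner | sum_price
carol | 4
eve | 78
dave | 80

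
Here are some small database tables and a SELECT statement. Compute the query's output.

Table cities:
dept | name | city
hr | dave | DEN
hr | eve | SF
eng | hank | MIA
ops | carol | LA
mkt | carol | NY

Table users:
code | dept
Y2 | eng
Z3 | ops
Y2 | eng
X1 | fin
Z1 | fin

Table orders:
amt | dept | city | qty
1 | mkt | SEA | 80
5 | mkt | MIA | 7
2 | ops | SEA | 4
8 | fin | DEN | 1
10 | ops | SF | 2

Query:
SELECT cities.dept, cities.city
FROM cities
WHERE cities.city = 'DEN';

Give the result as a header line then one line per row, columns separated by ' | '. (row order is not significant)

== RESULT ==
cities.dept | cities.city
hr | DEN

Derivation:
After WHERE (1 rows):
cities.dept | cities.name | cities.city
hr | dave | DEN
After SELECT (1 rows):
cities.dept | cities.city
hr | DEN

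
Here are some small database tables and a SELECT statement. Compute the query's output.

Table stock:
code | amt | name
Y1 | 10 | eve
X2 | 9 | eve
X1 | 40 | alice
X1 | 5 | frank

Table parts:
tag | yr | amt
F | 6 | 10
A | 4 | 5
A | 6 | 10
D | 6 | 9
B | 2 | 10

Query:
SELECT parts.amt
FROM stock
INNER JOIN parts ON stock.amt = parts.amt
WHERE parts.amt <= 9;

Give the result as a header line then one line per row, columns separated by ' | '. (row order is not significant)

After JOIN parts (5 rows):
stock.code | stock.amt | stock.name | parts.tag | parts.yr | parts.amt
Y1 | 10 | eve | F | 6 | 10
Y1 | 10 | eve | A | 6 | 10
Y1 | 10 | eve | B | 2 | 10
X2 | 9 | eve | D | 6 | 9
X1 | 5 | frank | A | 4 | 5
After WHERE (2 rows):
stock.code | stock.amt | stock.name | parts.tag | parts.yr | parts.amt
X2 | 9 | eve | D | 6 | 9
X1 | 5 | frank | A | 4 | 5
After SELECT (2 rows):
parts.amt
9
5

== RESULT ==
parts.amt
9
5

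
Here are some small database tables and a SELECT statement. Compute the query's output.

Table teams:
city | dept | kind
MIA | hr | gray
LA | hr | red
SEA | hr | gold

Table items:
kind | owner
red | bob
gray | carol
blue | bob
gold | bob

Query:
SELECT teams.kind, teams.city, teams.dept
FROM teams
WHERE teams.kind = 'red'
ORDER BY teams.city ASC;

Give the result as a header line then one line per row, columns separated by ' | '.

After WHERE (1 rows):
teams.city | teams.dept | teams.kind
LA | hr | red
After SELECT (1 rows):
teams.kind | teams.city | teams.dept
red | LA | hr
After ORDER BY (1 rows):
teams.kind | teams.city | teams.dept
red | LA | hr

== RESULT ==
teams.kind | teams.city | teams.dept
red | LA | hr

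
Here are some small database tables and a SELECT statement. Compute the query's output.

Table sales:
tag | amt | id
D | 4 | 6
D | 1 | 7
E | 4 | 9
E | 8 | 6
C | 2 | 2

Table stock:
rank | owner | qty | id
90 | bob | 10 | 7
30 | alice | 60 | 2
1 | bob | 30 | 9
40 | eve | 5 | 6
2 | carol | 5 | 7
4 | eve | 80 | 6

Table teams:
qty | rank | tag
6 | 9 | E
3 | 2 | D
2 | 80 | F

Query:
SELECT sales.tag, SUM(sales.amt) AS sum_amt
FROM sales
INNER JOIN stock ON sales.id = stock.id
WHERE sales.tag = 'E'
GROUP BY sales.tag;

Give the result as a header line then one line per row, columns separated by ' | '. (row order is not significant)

== RESULT ==
sales.tag | sum_amt
E | 20

Derivation:
After JOIN stock (8 rows):
sales.tag | sales.amt | sales.id | stock.rank | stock.owner | stock.qty | stock.id
D | 4 | 6 | 40 | eve | 5 | 6
D | 4 | 6 | 4 | eve | 80 | 6
D | 1 | 7 | 90 | bob | 10 | 7
D | 1 | 7 | 2 | carol | 5 | 7
E | 4 | 9 | 1 | bob | 30 | 9
E | 8 | 6 | 40 | eve | 5 | 6
E | 8 | 6 | 4 | eve | 80 | 6
C | 2 | 2 | 30 | alice | 60 | 2
After WHERE (3 rows):
sales.tag | sales.amt | sales.id | stock.rank | stock.owner | stock.qty | stock.id
E | 4 | 9 | 1 | bob | 30 | 9
E | 8 | 6 | 40 | eve | 5 | 6
E | 8 | 6 | 4 | eve | 80 | 6
After GROUP BY (1 rows):
sales.tag | sum_amt
E | 20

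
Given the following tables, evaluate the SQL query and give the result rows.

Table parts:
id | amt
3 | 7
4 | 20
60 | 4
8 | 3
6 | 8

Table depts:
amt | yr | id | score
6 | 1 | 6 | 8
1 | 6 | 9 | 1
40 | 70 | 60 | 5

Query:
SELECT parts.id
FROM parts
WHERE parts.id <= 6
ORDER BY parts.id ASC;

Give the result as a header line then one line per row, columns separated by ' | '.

== RESULT ==
parts.id
3
4
6

Derivation:
After WHERE (3 rows):
parts.id | parts.amt
3 | 7
4 | 20
6 | 8
After SELECT (3 rows):
parts.id
3
4
6
After ORDER BY (3 rows):
parts.id
3
4
6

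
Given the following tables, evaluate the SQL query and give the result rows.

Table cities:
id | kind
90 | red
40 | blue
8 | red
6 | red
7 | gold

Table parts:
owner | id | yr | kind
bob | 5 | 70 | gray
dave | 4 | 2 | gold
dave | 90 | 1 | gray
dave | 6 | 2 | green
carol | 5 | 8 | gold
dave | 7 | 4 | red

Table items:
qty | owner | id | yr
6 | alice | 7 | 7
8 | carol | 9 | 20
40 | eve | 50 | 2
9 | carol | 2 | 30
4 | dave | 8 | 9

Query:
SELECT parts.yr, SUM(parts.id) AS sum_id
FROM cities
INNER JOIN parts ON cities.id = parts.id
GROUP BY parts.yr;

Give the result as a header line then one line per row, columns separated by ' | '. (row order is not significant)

After JOIN parts (3 rows):
cities.id | cities.kind | parts.owner | parts.id | parts.yr | parts.kind
90 | red | dave | 90 | 1 | gray
6 | red | dave | 6 | 2 | green
7 | gold | dave | 7 | 4 | red
After GROUP BY (3 rows):
parts.yr | sum_id
1 | 90
2 | 6
4 | 7

== RESULT ==
parts.yr | sum_id
1 | 90
2 | 6
4 | 7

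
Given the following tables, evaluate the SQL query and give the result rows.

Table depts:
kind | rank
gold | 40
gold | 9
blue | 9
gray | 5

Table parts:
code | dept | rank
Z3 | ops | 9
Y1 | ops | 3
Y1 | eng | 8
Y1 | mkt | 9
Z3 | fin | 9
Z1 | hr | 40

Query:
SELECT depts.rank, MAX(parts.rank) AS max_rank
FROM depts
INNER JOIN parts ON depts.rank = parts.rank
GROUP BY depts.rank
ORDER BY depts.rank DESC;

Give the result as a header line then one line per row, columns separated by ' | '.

== RESULT ==
depts.rank | max_rank
40 | 40
9 | 9

Derivation:
After JOIN parts (7 rows):
depts.kind | depts.rank | parts.code | parts.dept | parts.rank
gold | 40 | Z1 | hr | 40
gold | 9 | Z3 | ops | 9
gold | 9 | Y1 | mkt | 9
gold | 9 | Z3 | fin | 9
blue | 9 | Z3 | ops | 9
blue | 9 | Y1 | mkt | 9
blue | 9 | Z3 | fin | 9
After GROUP BY (2 rows):
depts.rank | max_rank
40 | 40
9 | 9
After ORDER BY (2 rows):
depts.rank | max_rank
40 | 40
9 | 9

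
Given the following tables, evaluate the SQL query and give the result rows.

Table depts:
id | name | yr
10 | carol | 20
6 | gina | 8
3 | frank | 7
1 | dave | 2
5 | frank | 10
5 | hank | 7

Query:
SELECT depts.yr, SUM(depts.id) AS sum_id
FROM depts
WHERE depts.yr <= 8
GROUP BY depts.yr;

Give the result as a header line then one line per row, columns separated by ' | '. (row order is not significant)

== RESULT ==
depts.yr | sum_id
8 | 6
7 | 8
2 | 1

Derivation:
After WHERE (4 rows):
depts.id | depts.name | depts.yr
6 | gina | 8
3 | frank | 7
1 | dave | 2
5 | hank | 7
After GROUP BY (3 rows):
depts.yr | sum_id
8 | 6
7 | 8
2 | 1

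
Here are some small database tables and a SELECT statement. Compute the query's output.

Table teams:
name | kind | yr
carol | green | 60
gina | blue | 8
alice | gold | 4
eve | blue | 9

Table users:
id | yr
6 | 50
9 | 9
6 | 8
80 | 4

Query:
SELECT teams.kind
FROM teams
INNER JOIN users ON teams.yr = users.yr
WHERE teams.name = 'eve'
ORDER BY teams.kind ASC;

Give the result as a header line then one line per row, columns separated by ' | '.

== RESULT ==
teams.kind
blue

Derivation:
After JOIN users (3 rows):
teams.name | teams.kind | teams.yr | users.id | users.yr
gina | blue | 8 | 6 | 8
alice | gold | 4 | 80 | 4
eve | blue | 9 | 9 | 9
After WHERE (1 rows):
teams.name | teams.kind | teams.yr | users.id | users.yr
eve | blue | 9 | 9 | 9
After SELECT (1 rows):
teams.kind
blue
After ORDER BY (1 rows):
teams.kind
blue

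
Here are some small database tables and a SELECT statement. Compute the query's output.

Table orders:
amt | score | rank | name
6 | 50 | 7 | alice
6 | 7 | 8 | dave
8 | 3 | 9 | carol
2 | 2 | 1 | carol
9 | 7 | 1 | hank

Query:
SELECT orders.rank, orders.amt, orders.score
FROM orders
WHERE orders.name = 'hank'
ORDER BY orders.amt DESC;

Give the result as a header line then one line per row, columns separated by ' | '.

After WHERE (1 rows):
orders.amt | orders.score | orders.rank | orders.name
9 | 7 | 1 | hank
After SELECT (1 rows):
orders.rank | orders.amt | orders.score
1 | 9 | 7
After ORDER BY (1 rows):
orders.rank | orders.amt | orders.score
1 | 9 | 7

== RESULT ==
orders.rank | orders.amt | orders.score
1 | 9 | 7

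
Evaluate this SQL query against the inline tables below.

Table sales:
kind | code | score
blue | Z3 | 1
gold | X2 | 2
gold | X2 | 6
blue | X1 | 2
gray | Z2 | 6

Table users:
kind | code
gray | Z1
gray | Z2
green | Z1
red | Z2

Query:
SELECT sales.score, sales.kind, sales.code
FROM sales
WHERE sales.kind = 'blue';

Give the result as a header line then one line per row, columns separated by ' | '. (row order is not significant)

== RESULT ==
sales.score | sales.kind | sales.code
1 | blue | Z3
2 | blue | X1

Derivation:
After WHERE (2 rows):
sales.kind | sales.code | sales.score
blue | Z3 | 1
blue | X1 | 2
After SELECT (2 rows):
sales.score | sales.kind | sales.code
1 | blue | Z3
2 | blue | X1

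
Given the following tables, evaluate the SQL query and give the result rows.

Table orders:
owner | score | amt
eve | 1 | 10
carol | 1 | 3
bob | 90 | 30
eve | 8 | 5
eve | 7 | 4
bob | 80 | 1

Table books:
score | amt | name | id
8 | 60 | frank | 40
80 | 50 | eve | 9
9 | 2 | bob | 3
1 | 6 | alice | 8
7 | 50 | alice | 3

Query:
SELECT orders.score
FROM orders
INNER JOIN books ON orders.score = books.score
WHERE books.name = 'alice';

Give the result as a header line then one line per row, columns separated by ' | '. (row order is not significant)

After JOIN books (5 rows):
orders.owner | orders.score | orders.amt | books.score | books.amt | books.name | books.id
eve | 1 | 10 | 1 | 6 | alice | 8
carol | 1 | 3 | 1 | 6 | alice | 8
eve | 8 | 5 | 8 | 60 | frank | 40
eve | 7 | 4 | 7 | 50 | alice | 3
bob | 80 | 1 | 80 | 50 | eve | 9
After WHERE (3 rows):
orders.owner | orders.score | orders.amt | books.score | books.amt | books.name | books.id
eve | 1 | 10 | 1 | 6 | alice | 8
carol | 1 | 3 | 1 | 6 | alice | 8
eve | 7 | 4 | 7 | 50 | alice | 3
After SELECT (3 rows):
orders.score
1
1
7

== RESULT ==
orders.score
1
1
7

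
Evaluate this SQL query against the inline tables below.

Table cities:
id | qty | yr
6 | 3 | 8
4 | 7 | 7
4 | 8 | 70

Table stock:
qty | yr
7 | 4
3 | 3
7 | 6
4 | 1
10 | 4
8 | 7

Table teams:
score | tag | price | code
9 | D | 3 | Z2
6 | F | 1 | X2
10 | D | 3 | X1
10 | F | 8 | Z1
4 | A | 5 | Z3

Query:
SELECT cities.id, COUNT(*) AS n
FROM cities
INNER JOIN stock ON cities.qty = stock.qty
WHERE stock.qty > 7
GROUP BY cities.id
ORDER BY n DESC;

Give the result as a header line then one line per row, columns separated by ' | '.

After JOIN stock (4 rows):
cities.id | cities.qty | cities.yr | stock.qty | stock.yr
6 | 3 | 8 | 3 | 3
4 | 7 | 7 | 7 | 4
4 | 7 | 7 | 7 | 6
4 | 8 | 70 | 8 | 7
After WHERE (1 rows):
cities.id | cities.qty | cities.yr | stock.qty | stock.yr
4 | 8 | 70 | 8 | 7
After GROUP BY (1 rows):
cities.id | n
4 | 1
After ORDER BY (1 rows):
cities.id | n
4 | 1

== RESULT ==
cities.id | n
4 | 1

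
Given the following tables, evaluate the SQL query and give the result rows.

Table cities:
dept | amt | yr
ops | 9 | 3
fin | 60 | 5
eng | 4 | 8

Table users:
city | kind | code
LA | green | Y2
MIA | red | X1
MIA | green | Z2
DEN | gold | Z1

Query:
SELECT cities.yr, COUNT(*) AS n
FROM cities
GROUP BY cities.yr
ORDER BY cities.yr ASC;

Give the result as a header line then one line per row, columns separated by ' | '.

After GROUP BY (3 rows):
cities.yr | n
3 | 1
5 | 1
8 | 1
After ORDER BY (3 rows):
cities.yr | n
3 | 1
5 | 1
8 | 1

== RESULT ==
cities.yr | n
3 | 1
5 | 1
8 | 1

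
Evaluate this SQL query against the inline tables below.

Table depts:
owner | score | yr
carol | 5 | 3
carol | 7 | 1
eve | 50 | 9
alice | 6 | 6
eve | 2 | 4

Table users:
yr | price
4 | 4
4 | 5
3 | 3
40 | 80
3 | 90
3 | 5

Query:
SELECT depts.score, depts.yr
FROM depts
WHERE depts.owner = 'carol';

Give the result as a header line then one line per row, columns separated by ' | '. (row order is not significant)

After WHERE (2 rows):
depts.owner | depts.score | depts.yr
carol | 5 | 3
carol | 7 | 1
After SELECT (2 rows):
depts.score | depts.yr
5 | 3
7 | 1

== RESULT ==
depts.score | depts.yr
5 | 3
7 | 1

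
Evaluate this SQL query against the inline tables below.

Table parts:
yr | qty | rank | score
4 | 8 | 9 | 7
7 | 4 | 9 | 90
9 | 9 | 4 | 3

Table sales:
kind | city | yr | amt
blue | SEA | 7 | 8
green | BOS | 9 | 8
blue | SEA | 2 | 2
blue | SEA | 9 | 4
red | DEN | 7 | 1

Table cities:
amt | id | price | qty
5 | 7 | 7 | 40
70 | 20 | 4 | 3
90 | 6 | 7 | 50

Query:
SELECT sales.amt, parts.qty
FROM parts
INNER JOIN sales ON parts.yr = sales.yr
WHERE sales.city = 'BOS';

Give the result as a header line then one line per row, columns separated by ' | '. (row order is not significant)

== RESULT ==
sales.amt | parts.qty
8 | 9

Derivation:
After JOIN sales (4 rows):
parts.yr | parts.qty | parts.rank | parts.score | sales.kind | sales.city | sales.yr | sales.amt
7 | 4 | 9 | 90 | blue | SEA | 7 | 8
7 | 4 | 9 | 90 | red | DEN | 7 | 1
9 | 9 | 4 | 3 | green | BOS | 9 | 8
9 | 9 | 4 | 3 | blue | SEA | 9 | 4
After WHERE (1 rows):
parts.yr | parts.qty | parts.rank | parts.score | sales.kind | sales.city | sales.yr | sales.amt
9 | 9 | 4 | 3 | green | BOS | 9 | 8
After SELECT (1 rows):
sales.amt | parts.qty
8 | 9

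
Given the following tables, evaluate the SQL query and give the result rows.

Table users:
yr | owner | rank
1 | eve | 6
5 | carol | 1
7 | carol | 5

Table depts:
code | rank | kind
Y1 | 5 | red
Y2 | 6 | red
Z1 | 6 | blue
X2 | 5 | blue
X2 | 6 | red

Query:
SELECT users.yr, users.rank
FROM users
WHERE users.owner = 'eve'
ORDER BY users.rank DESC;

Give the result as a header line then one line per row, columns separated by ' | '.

== RESULT ==
users.yr | users.rank
1 | 6

Derivation:
After WHERE (1 rows):
users.yr | users.owner | users.rank
1 | eve | 6
After SELECT (1 rows):
users.yr | users.rank
1 | 6
After ORDER BY (1 rows):
users.yr | users.rank
1 | 6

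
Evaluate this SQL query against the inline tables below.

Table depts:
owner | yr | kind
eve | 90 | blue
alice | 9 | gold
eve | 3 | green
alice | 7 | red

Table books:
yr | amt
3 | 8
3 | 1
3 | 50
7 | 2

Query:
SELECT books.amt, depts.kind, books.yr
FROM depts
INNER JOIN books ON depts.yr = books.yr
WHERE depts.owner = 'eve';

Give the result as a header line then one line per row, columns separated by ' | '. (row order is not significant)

After JOIN books (4 rows):
depts.owner | depts.yr | depts.kind | books.yr | books.amt
eve | 3 | green | 3 | 8
eve | 3 | green | 3 | 1
eve | 3 | green | 3 | 50
alice | 7 | red | 7 | 2
After WHERE (3 rows):
depts.owner | depts.yr | depts.kind | books.yr | books.amt
eve | 3 | green | 3 | 8
eve | 3 | green | 3 | 1
eve | 3 | green | 3 | 50
After SELECT (3 rows):
books.amt | depts.kind | books.yr
8 | green | 3
1 | green | 3
50 | green | 3

== RESULT ==
books.amt | depts.kind | books.yr
8 | green | 3
1 | green | 3
50 | green | 3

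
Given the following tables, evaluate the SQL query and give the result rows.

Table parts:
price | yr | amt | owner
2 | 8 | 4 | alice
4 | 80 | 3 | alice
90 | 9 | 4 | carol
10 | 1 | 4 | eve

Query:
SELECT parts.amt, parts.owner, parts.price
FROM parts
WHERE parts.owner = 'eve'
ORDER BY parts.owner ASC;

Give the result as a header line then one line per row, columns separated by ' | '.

== RESULT ==
parts.amt | parts.owner | parts.price
4 | eve | 10

Derivation:
After WHERE (1 rows):
parts.price | parts.yr | parts.amt | parts.owner
10 | 1 | 4 | eve
After SELECT (1 rows):
parts.amt | parts.owner | parts.price
4 | eve | 10
After ORDER BY (1 rows):
parts.amt | parts.owner | parts.price
4 | eve | 10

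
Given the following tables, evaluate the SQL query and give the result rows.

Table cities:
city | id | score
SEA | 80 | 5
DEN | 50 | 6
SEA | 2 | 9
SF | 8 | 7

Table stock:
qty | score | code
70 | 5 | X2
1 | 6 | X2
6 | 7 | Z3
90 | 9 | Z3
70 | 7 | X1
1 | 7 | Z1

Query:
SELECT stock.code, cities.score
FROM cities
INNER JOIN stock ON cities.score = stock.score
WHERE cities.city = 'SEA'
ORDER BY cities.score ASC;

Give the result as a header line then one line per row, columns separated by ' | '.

After JOIN stock (6 rows):
cities.city | cities.id | cities.score | stock.qty | stock.score | stock.code
SEA | 80 | 5 | 70 | 5 | X2
DEN | 50 | 6 | 1 | 6 | X2
SEA | 2 | 9 | 90 | 9 | Z3
SF | 8 | 7 | 6 | 7 | Z3
SF | 8 | 7 | 70 | 7 | X1
SF | 8 | 7 | 1 | 7 | Z1
After WHERE (2 rows):
cities.city | cities.id | cities.score | stock.qty | stock.score | stock.code
SEA | 80 | 5 | 70 | 5 | X2
SEA | 2 | 9 | 90 | 9 | Z3
After SELECT (2 rows):
stock.code | cities.score
X2 | 5
Z3 | 9
After ORDER BY (2 rows):
stock.code | cities.score
X2 | 5
Z3 | 9

== RESULT ==
stock.code | cities.score
X2 | 5
Z3 | 9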